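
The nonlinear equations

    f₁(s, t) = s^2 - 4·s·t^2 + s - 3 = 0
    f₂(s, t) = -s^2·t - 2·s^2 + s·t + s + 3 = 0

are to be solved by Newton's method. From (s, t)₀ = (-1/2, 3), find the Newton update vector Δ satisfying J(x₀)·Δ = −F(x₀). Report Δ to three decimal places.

(-0.100, -1.528)

At (-1/2, 3): F = (14.750, -0.250).
Jacobian J = [[2·s - 4·t^2 + 1, -8·s·t], [-2·s·t - 4·s + t + 1, -s^2 + s]].
At the point, J = [[-36.000, 12.000], [9.000, -0.750]] (det J = -81.000).
Solving J·Δ = −F gives Δ = (-0.100, -1.528).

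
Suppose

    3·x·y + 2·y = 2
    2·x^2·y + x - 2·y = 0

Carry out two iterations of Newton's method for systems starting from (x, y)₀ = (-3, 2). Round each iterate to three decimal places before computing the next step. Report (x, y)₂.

At (-3, 2): F = (-16.000, 29.000).
Jacobian J = [[3·y, 3·x + 2], [4·x·y + 1, 2·x^2 - 2]].
At the point, J = [[6.000, -7.000], [-23.000, 16.000]] (det J = -65.000).
Solving J·Δ = −F gives Δ = (-0.815, -2.985).
Then the next iterate is (x, y)₁ = (-3.815, -0.985).
Round to (-3.815, -0.985) and repeat: F = (7.30333, -30.51682), J = [[-2.955, -9.445], [16.03110, 27.10845]].
Δ = (1.266, 0.377), so (x, y)₂ = (-2.549, -0.608).

(-2.549, -0.608)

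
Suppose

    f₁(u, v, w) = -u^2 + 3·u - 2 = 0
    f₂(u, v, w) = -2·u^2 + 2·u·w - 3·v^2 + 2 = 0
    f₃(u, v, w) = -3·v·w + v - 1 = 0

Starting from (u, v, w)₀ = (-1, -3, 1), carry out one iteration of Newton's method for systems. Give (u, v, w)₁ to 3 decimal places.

At (-1, -3, 1): F = (-6.000, -29.000, 5.000).
Jacobian J = [[-2·u + 3, 0, 0], [-4·u + 2·w, -6·v, 2·u], [0, -3·w + 1, -3·v]].
At the point, J = [[5.000, 0.000, 0.000], [6.000, 18.000, -2.000], [0.000, -2.000, 9.000]] (det J = 790.000).
Solving J·Δ = −F gives Δ = (1.200, 1.178, -0.294).
Then the next iterate is (u, v, w)₁ = (0.200, -1.822, 0.706).

(0.200, -1.822, 0.706)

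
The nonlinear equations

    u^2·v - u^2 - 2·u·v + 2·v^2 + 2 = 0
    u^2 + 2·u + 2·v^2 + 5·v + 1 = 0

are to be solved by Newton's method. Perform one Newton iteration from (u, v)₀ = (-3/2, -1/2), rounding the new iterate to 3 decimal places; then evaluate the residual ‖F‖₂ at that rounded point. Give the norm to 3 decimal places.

0.906

At (-3/2, -1/2): F = (-2.375, -1.750).
Jacobian J = [[2·u·v - 2·u - 2·v, u^2 - 2·u + 4·v], [2·u + 2, 4·v + 5]].
At the point, J = [[5.500, 3.250], [-1.000, 3.000]] (det J = 19.750).
Solving J·Δ = −F gives Δ = (0.073, 0.608).
Then the next iterate is (u, v)₁ = (-1.427, 0.108).
Re-evaluating at (-1.427, 0.108): F = (0.51515, 0.74566), so ‖F‖₂ = 0.906.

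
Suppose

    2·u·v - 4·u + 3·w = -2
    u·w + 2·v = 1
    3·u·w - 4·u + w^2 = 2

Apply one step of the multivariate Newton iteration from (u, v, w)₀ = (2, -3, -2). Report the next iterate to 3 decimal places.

At (2, -3, -2): F = (-24.000, -11.000, -18.000).
Jacobian J = [[2·v - 4, 2·u, 3], [w, 2, u], [3·w - 4, 0, 3·u + 2·w]].
At the point, J = [[-10.000, 4.000, 3.000], [-2.000, 2.000, 2.000], [-10.000, 0.000, 2.000]] (det J = -44.000).
Solving J·Δ = −F gives Δ = (-1.000, 0.500, 4.000).
Then the next iterate is (u, v, w)₁ = (1.000, -2.500, 2.000).

(1.000, -2.500, 2.000)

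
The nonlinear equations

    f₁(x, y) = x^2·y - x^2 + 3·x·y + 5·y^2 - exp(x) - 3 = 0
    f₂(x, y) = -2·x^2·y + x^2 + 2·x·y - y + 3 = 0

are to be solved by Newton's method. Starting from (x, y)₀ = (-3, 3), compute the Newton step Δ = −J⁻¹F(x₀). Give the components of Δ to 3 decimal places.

(1.062, -0.990)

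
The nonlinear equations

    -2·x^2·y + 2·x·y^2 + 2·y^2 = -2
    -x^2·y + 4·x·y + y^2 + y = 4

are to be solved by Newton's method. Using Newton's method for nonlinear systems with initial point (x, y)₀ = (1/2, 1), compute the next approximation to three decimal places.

At (1/2, 1): F = (4.500, -0.250).
Jacobian J = [[-4·x·y + 2·y^2, -2·x^2 + 4·x·y + 4·y], [-2·x·y + 4·y, -x^2 + 4·x + 2·y + 1]].
At the point, J = [[0.000, 5.500], [3.000, 4.750]] (det J = -16.500).
Solving J·Δ = −F gives Δ = (1.379, -0.818).
Then the next iterate is (x, y)₁ = (1.879, 0.182).

(1.879, 0.182)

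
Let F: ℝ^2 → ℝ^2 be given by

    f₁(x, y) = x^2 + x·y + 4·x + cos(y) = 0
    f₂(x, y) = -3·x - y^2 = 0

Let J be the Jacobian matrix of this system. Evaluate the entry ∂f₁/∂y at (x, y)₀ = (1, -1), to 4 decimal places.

∂f₁/∂y = x - sin(y).
At (1, -1) this is 1.8415.

1.8415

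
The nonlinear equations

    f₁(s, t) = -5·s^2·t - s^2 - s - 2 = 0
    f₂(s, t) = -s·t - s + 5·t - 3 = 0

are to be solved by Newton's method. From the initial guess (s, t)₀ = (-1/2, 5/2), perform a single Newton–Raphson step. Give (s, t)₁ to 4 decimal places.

(-0.3019, 0.5806)

At (-1/2, 5/2): F = (-4.8750, 11.2500).
Jacobian J = [[-10·s·t - 2·s - 1, -5·s^2], [-t - 1, -s + 5]].
At the point, J = [[12.5000, -1.2500], [-3.5000, 5.5000]] (det J = 64.3750).
Solving J·Δ = −F gives Δ = (0.1981, -1.9194).
Then the next iterate is (s, t)₁ = (-0.3019, 0.5806).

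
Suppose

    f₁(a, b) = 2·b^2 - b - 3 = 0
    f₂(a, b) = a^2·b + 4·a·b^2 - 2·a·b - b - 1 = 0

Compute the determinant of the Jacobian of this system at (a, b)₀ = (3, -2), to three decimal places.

72.000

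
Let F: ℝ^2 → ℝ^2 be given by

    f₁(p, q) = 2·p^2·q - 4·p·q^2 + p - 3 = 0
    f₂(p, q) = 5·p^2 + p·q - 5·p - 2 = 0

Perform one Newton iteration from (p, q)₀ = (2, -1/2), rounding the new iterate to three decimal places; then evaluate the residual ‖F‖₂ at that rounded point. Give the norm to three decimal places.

At (2, -1/2): F = (-7.000, 7.000).
Jacobian J = [[4·p·q - 4·q^2 + 1, 2·p^2 - 8·p·q], [10·p + q - 5, p]].
At the point, J = [[-4.000, 16.000], [14.500, 2.000]] (det J = -240.000).
Solving J·Δ = −F gives Δ = (-0.525, 0.306).
Then the next iterate is (p, q)₁ = (1.475, -0.194).
Re-evaluating at (1.475, -0.194): F = (-2.59119, 1.21698), so ‖F‖₂ = 2.863.

2.863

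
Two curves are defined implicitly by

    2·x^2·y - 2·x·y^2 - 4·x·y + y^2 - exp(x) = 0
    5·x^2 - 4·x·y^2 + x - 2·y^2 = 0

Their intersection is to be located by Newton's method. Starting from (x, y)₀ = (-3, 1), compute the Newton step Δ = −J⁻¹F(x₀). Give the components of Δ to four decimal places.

(1.4198, -0.2573)

At (-3, 1): F = (36.950213, 52.0000).
Jacobian J = [[4·x·y - 2·y^2 - 4·y - exp(x), 2·x^2 - 4·x·y - 4·x + 2·y], [10·x - 4·y^2 + 1, -8·x·y - 4·y]].
At the point, J = [[-18.049787, 44.0000], [-33.0000, 20.0000]] (det J = 1091.004259).
Solving J·Δ = −F gives Δ = (1.4198, -0.2573).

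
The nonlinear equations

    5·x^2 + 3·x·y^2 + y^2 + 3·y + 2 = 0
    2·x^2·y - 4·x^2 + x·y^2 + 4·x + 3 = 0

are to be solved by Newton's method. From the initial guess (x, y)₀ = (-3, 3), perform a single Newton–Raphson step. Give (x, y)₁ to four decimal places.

(15.0000, 1.4444)

At (-3, 3): F = (-16.0000, -18.0000).
Jacobian J = [[10·x + 3·y^2, 6·x·y + 2·y + 3], [4·x·y - 8·x + y^2 + 4, 2·x^2 + 2·x·y]].
At the point, J = [[-3.0000, -45.0000], [1.0000, 0.0000]] (det J = 45.0000).
Solving J·Δ = −F gives Δ = (18.0000, -1.5556).
Then the next iterate is (x, y)₁ = (15.0000, 1.4444).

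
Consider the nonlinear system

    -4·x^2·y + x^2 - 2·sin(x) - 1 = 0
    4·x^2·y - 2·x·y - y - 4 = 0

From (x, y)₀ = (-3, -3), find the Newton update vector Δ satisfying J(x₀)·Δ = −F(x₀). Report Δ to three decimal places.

At (-3, -3): F = (116.28224, -127.000).
Jacobian J = [[-8·x·y + 2·x - 2·cos(x), -4·x^2], [8·x·y - 2·y, 4·x^2 - 2·x - 1]].
At the point, J = [[-76.02002, -36.000], [78.000, 41.000]] (det J = -308.82062).
Solving J·Δ = −F gives Δ = (0.633, 1.893).

(0.633, 1.893)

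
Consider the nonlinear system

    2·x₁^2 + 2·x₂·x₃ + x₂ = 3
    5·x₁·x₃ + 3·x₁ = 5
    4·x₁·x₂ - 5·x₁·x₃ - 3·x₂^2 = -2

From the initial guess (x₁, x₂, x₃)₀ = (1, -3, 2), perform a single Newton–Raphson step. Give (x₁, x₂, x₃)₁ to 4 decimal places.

(0.8862, -1.2738, 0.6959)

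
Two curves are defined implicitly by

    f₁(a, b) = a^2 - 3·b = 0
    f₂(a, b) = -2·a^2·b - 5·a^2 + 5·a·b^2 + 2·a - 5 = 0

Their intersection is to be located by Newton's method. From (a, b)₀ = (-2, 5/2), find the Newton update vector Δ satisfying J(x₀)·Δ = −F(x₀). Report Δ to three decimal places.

At (-2, 5/2): F = (-3.500, -111.500).
Jacobian J = [[2·a, -3], [-4·a·b - 10·a + 5·b^2 + 2, -2·a^2 + 10·a·b]].
At the point, J = [[-4.000, -3.000], [73.250, -58.000]] (det J = 451.750).
Solving J·Δ = −F gives Δ = (0.291, -1.555).

(0.291, -1.555)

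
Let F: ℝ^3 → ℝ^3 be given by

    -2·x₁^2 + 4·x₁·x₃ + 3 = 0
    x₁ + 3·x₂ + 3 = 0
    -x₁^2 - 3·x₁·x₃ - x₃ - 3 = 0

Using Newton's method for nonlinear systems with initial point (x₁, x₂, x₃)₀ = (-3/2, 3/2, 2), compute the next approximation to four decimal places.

At (-3/2, 3/2, 2): F = (-13.5000, 6.0000, 1.7500).
Jacobian J = [[-4·x₁ + 4·x₃, 0, 4·x₁], [1, 3, 0], [-2·x₁ - 3·x₃, 0, -3·x₁ - 1]].
At the point, J = [[14.0000, 0.0000, -6.0000], [1.0000, 3.0000, 0.0000], [-3.0000, 0.0000, 3.5000]] (det J = 93.0000).
Solving J·Δ = −F gives Δ = (1.1855, -2.3952, 0.5161).
Then the next iterate is (x₁, x₂, x₃)₁ = (-0.3145, -0.8952, 2.5161).

(-0.3145, -0.8952, 2.5161)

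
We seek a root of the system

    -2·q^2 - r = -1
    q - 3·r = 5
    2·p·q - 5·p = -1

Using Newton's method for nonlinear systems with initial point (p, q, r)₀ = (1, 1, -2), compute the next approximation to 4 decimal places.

(0.3846, 1.0769, -1.3077)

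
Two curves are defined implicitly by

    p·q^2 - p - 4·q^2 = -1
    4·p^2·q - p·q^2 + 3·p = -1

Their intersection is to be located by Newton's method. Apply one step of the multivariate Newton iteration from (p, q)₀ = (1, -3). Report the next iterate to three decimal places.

At (1, -3): F = (-27.000, -17.000).
Jacobian J = [[q^2 - 1, 2·p·q - 8·q], [8·p·q - q^2 + 3, 4·p^2 - 2·p·q]].
At the point, J = [[8.000, 18.000], [-30.000, 10.000]] (det J = 620.000).
Solving J·Δ = −F gives Δ = (-0.058, 1.526).
Then the next iterate is (p, q)₁ = (0.942, -1.474).

(0.942, -1.474)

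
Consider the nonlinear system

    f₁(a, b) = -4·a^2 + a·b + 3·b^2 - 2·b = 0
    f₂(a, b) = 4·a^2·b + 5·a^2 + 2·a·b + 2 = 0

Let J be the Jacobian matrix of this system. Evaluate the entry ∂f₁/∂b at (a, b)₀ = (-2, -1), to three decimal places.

-10.000

∂f₁/∂b = a + 6·b - 2.
At (-2, -1) this is -10.000.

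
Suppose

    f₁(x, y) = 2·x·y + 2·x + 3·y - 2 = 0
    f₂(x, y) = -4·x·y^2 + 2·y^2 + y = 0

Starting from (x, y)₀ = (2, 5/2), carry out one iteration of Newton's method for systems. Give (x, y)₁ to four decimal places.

At (2, 5/2): F = (19.5000, -35.0000).
Jacobian J = [[2·y + 2, 2·x + 3], [-4·y^2, -8·x·y + 4·y + 1]].
At the point, J = [[7.0000, 7.0000], [-25.0000, -29.0000]] (det J = -28.0000).
Solving J·Δ = −F gives Δ = (-11.4464, 8.6607).
Then the next iterate is (x, y)₁ = (-9.4464, 11.1607).

(-9.4464, 11.1607)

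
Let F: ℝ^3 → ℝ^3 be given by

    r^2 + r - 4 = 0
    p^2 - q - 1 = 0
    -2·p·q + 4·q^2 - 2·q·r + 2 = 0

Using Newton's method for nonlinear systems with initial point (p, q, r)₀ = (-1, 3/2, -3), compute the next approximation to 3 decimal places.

At (-1, 3/2, -3): F = (2.000, -1.500, 23.000).
Jacobian J = [[0, 0, 2·r + 1], [2·p, -1, 0], [-2·q, -2·p + 8·q - 2·r, -2·q]].
At the point, J = [[0.000, 0.000, -5.000], [-2.000, -1.000, 0.000], [-3.000, 20.000, -3.000]] (det J = 215.000).
Solving J·Δ = −F gives Δ = (-0.191, -1.119, 0.400).
Then the next iterate is (p, q, r)₁ = (-1.191, 0.381, -2.600).

(-1.191, 0.381, -2.600)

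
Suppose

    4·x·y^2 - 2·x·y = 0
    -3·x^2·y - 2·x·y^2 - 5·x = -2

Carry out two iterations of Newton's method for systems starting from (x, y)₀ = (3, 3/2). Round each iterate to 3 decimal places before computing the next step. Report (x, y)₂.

(0.713, 0.989)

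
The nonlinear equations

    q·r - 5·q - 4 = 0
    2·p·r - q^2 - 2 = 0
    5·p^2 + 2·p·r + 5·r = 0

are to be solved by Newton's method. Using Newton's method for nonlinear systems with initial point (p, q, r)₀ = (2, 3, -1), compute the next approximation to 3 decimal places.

(3.444, -2.722, -5.111)

At (2, 3, -1): F = (-22.000, -15.000, 11.000).
Jacobian J = [[0, r - 5, q], [2·r, -2·q, 2·p], [10·p + 2·r, 0, 2·p + 5]].
At the point, J = [[0.000, -6.000, 3.000], [-2.000, -6.000, 4.000], [18.000, 0.000, 9.000]] (det J = -216.000).
Solving J·Δ = −F gives Δ = (1.444, -5.722, -4.111).
Then the next iterate is (p, q, r)₁ = (3.444, -2.722, -5.111).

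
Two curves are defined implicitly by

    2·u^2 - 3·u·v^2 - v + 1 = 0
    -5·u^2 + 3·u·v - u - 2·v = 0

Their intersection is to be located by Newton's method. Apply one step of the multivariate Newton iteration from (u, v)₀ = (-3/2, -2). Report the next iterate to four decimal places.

At (-3/2, -2): F = (25.5000, 3.2500).
Jacobian J = [[4·u - 3·v^2, -6·u·v - 1], [-10·u + 3·v - 1, 3·u - 2]].
At the point, J = [[-18.0000, -19.0000], [8.0000, -6.5000]] (det J = 269.0000).
Solving J·Δ = −F gives Δ = (0.3866, 0.9758).
Then the next iterate is (u, v)₁ = (-1.1134, -1.0242).

(-1.1134, -1.0242)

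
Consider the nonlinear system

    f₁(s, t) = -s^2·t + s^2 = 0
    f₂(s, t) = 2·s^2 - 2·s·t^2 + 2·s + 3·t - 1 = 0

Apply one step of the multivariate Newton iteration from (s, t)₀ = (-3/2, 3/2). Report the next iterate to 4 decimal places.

At (-3/2, 3/2): F = (-1.1250, 11.7500).
Jacobian J = [[-2·s·t + 2·s, -s^2], [4·s - 2·t^2 + 2, -4·s·t + 3]].
At the point, J = [[1.5000, -2.2500], [-8.5000, 12.0000]] (det J = -1.1250).
Solving J·Δ = −F gives Δ = (11.5000, 7.1667).
Then the next iterate is (s, t)₁ = (10.0000, 8.6667).

(10.0000, 8.6667)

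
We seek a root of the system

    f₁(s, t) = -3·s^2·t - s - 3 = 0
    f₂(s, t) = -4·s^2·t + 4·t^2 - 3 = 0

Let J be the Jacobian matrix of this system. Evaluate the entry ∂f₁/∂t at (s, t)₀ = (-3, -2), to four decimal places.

-27.0000

∂f₁/∂t = -3·s^2.
At (-3, -2) this is -27.0000.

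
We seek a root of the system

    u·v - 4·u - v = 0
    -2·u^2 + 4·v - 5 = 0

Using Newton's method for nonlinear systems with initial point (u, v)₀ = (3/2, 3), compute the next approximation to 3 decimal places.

(-17.750, -26.500)

At (3/2, 3): F = (-4.500, 2.500).
Jacobian J = [[v - 4, u - 1], [-4·u, 4]].
At the point, J = [[-1.000, 0.500], [-6.000, 4.000]] (det J = -1.000).
Solving J·Δ = −F gives Δ = (-19.250, -29.500).
Then the next iterate is (u, v)₁ = (-17.750, -26.500).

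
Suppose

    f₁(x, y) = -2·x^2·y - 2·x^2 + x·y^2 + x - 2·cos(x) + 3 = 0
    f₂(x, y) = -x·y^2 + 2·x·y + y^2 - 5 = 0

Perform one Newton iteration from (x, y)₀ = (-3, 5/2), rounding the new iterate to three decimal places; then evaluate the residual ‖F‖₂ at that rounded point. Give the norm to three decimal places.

21.723

At (-3, 5/2): F = (-79.77002, 5.000).
Jacobian J = [[-4·x·y - 4·x + y^2 + 2·sin(x) + 1, -2·x^2 + 2·x·y], [-y^2 + 2·y, -2·x·y + 2·x + 2·y]].
At the point, J = [[48.96776, -33.000], [-1.250, 14.000]] (det J = 644.29864).
Solving J·Δ = −F gives Δ = (1.477, -0.225).
Then the next iterate is (x, y)₁ = (-1.523, 2.275).
Re-evaluating at (-1.523, 2.275): F = (-21.69395, 1.12845), so ‖F‖₂ = 21.723.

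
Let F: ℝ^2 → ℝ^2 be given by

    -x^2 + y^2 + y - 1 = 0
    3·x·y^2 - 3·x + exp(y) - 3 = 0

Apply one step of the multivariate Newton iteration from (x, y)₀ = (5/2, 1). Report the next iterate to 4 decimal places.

(1.4595, 1.0159)

At (5/2, 1): F = (-5.2500, -0.281718).
Jacobian J = [[-2·x, 2·y + 1], [3·y^2 - 3, 6·x·y + exp(y)]].
At the point, J = [[-5.0000, 3.0000], [0.0000, 17.718282]] (det J = -88.591409).
Solving J·Δ = −F gives Δ = (-1.0405, 0.0159).
Then the next iterate is (x, y)₁ = (1.4595, 1.0159).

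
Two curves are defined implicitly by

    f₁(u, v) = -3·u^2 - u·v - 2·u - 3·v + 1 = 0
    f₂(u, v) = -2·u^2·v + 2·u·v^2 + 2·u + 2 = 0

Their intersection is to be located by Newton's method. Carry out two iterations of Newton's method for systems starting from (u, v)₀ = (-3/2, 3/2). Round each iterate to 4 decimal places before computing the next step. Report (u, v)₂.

At (-3/2, 3/2): F = (-5.0000, -14.5000).
Jacobian J = [[-6·u - v - 2, -u - 3], [-4·u·v + 2·v^2 + 2, -2·u^2 + 4·u·v]].
At the point, J = [[5.5000, -1.5000], [15.5000, -13.5000]] (det J = -51.0000).
Solving J·Δ = −F gives Δ = (0.8971, -0.0441).
Then the next iterate is (u, v)₁ = (-0.6029, 1.4559).
Round to (-0.6029, 1.4559) and repeat: F = (-2.374603, -2.820073), J = [[0.1615, -2.3971], [9.750338, -4.238025]].
Δ = (-0.1456, -1.0004), so (u, v)₂ = (-0.7485, 0.4555).

(-0.7485, 0.4555)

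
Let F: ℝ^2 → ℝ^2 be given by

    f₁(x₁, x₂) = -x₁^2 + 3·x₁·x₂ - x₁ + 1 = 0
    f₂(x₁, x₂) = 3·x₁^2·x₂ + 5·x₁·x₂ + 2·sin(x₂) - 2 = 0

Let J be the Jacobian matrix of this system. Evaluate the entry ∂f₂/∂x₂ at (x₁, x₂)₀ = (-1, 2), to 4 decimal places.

-2.8323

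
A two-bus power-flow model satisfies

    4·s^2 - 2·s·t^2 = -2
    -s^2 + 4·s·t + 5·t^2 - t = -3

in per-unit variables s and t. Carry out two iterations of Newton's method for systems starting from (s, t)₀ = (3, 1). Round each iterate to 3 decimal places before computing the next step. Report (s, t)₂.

(0.287, -0.253)

At (3, 1): F = (32.000, 10.000).
Jacobian J = [[8·s - 2·t^2, -4·s·t], [-2·s + 4·t, 4·s + 10·t - 1]].
At the point, J = [[22.000, -12.000], [-2.000, 21.000]] (det J = 438.000).
Solving J·Δ = −F gives Δ = (-1.808, -0.648).
Then the next iterate is (s, t)₁ = (1.192, 0.352).
Round to (1.192, 0.352) and repeat: F = (7.38807, 3.52499), J = [[9.28819, -1.67834], [-0.976, 7.288]].
Δ = (-0.905, -0.605), so (s, t)₂ = (0.287, -0.253).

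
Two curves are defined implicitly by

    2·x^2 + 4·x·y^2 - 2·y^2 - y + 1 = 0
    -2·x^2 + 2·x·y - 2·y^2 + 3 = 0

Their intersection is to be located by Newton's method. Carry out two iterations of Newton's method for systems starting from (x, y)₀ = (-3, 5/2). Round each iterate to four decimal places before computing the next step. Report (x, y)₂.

(-0.5650, 1.2288)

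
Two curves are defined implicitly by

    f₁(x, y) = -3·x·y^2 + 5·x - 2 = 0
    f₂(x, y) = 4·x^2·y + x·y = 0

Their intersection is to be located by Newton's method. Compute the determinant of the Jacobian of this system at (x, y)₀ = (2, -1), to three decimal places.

240.000

J = [[-3·y^2 + 5, -6·x·y], [8·x·y + y, 4·x^2 + x]].
At the point, J = [[2.000, 12.000], [-17.000, 18.000]].
det J = 240.000.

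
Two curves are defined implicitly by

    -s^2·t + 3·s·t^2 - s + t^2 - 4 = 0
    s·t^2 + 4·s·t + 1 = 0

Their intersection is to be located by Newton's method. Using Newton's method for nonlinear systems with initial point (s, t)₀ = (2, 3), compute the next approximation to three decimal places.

(0.583, 2.338)

At (2, 3): F = (45.000, 43.000).
Jacobian J = [[-2·s·t + 3·t^2 - 1, -s^2 + 6·s·t + 2·t], [t^2 + 4·t, 2·s·t + 4·s]].
At the point, J = [[14.000, 38.000], [21.000, 20.000]] (det J = -518.000).
Solving J·Δ = −F gives Δ = (-1.417, -0.662).
Then the next iterate is (s, t)₁ = (0.583, 2.338).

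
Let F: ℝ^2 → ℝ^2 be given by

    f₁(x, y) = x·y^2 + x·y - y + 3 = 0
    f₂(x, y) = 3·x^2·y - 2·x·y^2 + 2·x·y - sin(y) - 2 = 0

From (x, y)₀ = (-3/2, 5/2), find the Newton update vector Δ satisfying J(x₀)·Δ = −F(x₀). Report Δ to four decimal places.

At (-3/2, 5/2): F = (-12.6250, 25.526528).
Jacobian J = [[y^2 + y, 2·x·y + x - 1], [6·x·y - 2·y^2 + 2·y, 3·x^2 - 4·x·y + 2·x - cos(y)]].
At the point, J = [[8.7500, -10.0000], [-30.0000, 19.551144]] (det J = -128.927493).
Solving J·Δ = −F gives Δ = (0.0654, -1.2053).

(0.0654, -1.2053)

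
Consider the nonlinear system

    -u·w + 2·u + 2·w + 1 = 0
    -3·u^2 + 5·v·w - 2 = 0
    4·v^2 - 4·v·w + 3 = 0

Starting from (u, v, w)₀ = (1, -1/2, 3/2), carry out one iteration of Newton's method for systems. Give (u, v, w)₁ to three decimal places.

(1.182, -0.718, -3.091)

At (1, -1/2, 3/2): F = (4.500, -8.750, 7.000).
Jacobian J = [[-w + 2, 0, -u + 2], [-6·u, 5·w, 5·v], [0, 8·v - 4·w, -4·v]].
At the point, J = [[0.500, 0.000, 1.000], [-6.000, 7.500, -2.500], [0.000, -10.000, 2.000]] (det J = 55.000).
Solving J·Δ = −F gives Δ = (0.182, -0.218, -4.591).
Then the next iterate is (u, v, w)₁ = (1.182, -0.718, -3.091).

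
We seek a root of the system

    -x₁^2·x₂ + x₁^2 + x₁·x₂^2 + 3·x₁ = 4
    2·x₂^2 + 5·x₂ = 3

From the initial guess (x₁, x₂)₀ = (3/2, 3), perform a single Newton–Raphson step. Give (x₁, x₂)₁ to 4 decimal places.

(1.9020, 1.2353)

At (3/2, 3): F = (9.5000, 30.0000).
Jacobian J = [[-2·x₁·x₂ + 2·x₁ + x₂^2 + 3, -x₁^2 + 2·x₁·x₂], [0, 4·x₂ + 5]].
At the point, J = [[6.0000, 6.7500], [0.0000, 17.0000]] (det J = 102.0000).
Solving J·Δ = −F gives Δ = (0.4020, -1.7647).
Then the next iterate is (x₁, x₂)₁ = (1.9020, 1.2353).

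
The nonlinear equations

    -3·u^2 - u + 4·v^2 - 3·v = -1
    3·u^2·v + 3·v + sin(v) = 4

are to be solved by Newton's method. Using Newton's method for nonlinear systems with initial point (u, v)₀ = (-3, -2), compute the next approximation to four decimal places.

At (-3, -2): F = (-1.0000, -64.909297).
Jacobian J = [[-6·u - 1, 8·v - 3], [6·u·v, 3·u^2 + cos(v) + 3]].
At the point, J = [[17.0000, -19.0000], [36.0000, 29.583853]] (det J = 1186.925504).
Solving J·Δ = −F gives Δ = (1.0640, 0.8993).
Then the next iterate is (u, v)₁ = (-1.9360, -1.1007).

(-1.9360, -1.1007)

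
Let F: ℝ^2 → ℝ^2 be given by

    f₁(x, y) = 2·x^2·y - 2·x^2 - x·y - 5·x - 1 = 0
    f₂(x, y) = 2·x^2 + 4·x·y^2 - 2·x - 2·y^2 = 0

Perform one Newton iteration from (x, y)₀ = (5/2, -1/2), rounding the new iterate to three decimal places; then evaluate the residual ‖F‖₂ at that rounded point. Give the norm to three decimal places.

At (5/2, -1/2): F = (-31.000, 9.500).
Jacobian J = [[4·x·y - 4·x - y - 5, 2·x^2 - x], [4·x + 4·y^2 - 2, 8·x·y - 4·y]].
At the point, J = [[-19.500, 10.000], [9.000, -8.000]] (det J = 66.000).
Solving J·Δ = −F gives Δ = (-2.318, -1.420).
Then the next iterate is (x, y)₁ = (0.182, -1.920).
Re-evaluating at (0.182, -1.920): F = (-1.75400, -4.98685), so ‖F‖₂ = 5.286.

5.286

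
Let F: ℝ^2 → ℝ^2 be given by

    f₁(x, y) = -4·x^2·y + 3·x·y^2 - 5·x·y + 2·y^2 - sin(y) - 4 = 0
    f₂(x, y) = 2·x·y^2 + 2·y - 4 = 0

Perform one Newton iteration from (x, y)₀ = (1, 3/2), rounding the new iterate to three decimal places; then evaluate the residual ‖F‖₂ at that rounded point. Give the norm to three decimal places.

2.326

At (1, 3/2): F = (-7.24749, 3.500).
Jacobian J = [[-8·x·y + 3·y^2 - 5·y, -4·x^2 + 6·x·y - 5·x + 4·y - cos(y)], [2·y^2, 4·x·y + 2]].
At the point, J = [[-12.750, 5.92926], [4.500, 8.000]] (det J = -128.68168).
Solving J·Δ = −F gives Δ = (-0.612, -0.093).
Then the next iterate is (x, y)₁ = (0.388, 1.407).
Re-evaluating at (0.388, 1.407): F = (-2.29985, 0.35021), so ‖F‖₂ = 2.326.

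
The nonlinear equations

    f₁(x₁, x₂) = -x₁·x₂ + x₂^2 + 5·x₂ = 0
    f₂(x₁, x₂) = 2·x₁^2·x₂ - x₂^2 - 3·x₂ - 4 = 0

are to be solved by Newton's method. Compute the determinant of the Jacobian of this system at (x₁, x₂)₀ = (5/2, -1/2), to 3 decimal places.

J = [[-x₂, -x₁ + 2·x₂ + 5], [4·x₁·x₂, 2·x₁^2 - 2·x₂ - 3]].
At the point, J = [[0.500, 1.500], [-5.000, 10.500]].
det J = 12.750.

12.750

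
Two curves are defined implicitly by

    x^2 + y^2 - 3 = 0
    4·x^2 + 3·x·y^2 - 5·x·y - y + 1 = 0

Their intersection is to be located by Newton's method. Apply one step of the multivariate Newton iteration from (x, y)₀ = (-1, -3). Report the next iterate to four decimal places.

(-0.6875, -1.9375)

At (-1, -3): F = (7.0000, -34.0000).
Jacobian J = [[2·x, 2·y], [8·x + 3·y^2 - 5·y, 6·x·y - 5·x - 1]].
At the point, J = [[-2.0000, -6.0000], [34.0000, 22.0000]] (det J = 160.0000).
Solving J·Δ = −F gives Δ = (0.3125, 1.0625).
Then the next iterate is (x, y)₁ = (-0.6875, -1.9375).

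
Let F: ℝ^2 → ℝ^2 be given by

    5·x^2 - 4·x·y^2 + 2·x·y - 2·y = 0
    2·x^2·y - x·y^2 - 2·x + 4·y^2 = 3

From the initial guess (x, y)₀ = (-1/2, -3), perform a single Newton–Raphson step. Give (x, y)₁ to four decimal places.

(-0.3346, -1.6350)

At (-1/2, -3): F = (28.2500, 37.0000).
Jacobian J = [[10·x - 4·y^2 + 2·y, -8·x·y + 2·x - 2], [4·x·y - y^2 - 2, 2·x^2 - 2·x·y + 8·y]].
At the point, J = [[-47.0000, -15.0000], [-5.0000, -26.5000]] (det J = 1170.5000).
Solving J·Δ = −F gives Δ = (0.1654, 1.3650).
Then the next iterate is (x, y)₁ = (-0.3346, -1.6350).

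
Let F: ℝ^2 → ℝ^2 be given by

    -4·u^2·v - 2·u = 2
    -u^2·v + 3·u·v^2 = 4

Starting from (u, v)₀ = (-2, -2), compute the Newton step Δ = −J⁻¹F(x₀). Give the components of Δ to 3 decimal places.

At (-2, -2): F = (34.000, -20.000).
Jacobian J = [[-8·u·v - 2, -4·u^2], [-2·u·v + 3·v^2, -u^2 + 6·u·v]].
At the point, J = [[-34.000, -16.000], [4.000, 20.000]] (det J = -616.000).
Solving J·Δ = −F gives Δ = (0.584, 0.883).

(0.584, 0.883)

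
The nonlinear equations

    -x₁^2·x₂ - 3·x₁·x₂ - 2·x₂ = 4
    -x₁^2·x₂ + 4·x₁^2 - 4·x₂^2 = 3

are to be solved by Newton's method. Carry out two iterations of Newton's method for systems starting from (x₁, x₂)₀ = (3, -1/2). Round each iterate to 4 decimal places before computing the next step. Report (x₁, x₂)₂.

(1.1023, -0.5934)

At (3, -1/2): F = (6.0000, 36.5000).
Jacobian J = [[-2·x₁·x₂ - 3·x₂, -x₁^2 - 3·x₁ - 2], [-2·x₁·x₂ + 8·x₁, -x₁^2 - 8·x₂]].
At the point, J = [[4.5000, -20.0000], [27.0000, -5.0000]] (det J = 517.5000).
Solving J·Δ = −F gives Δ = (-1.3527, -0.0043).
Then the next iterate is (x₁, x₂)₁ = (1.6473, -0.5043).
Round to (1.6473, -0.5043) and repeat: F = (0.869267, 8.205582), J = [[3.174367, -9.655497], [14.839867, 1.320803]].
Δ = (-0.5450, -0.0891), so (x₁, x₂)₂ = (1.1023, -0.5934).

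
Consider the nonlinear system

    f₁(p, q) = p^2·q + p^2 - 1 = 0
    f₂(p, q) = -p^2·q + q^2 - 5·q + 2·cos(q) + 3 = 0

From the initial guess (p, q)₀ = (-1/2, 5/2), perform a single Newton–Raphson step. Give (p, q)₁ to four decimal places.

(-0.8492, -1.8888)

At (-1/2, 5/2): F = (-0.1250, -5.477287).
Jacobian J = [[2·p·q + 2·p, p^2], [-2·p·q, -p^2 + 2·q - 2·sin(q) - 5]].
At the point, J = [[-3.5000, 0.2500], [2.5000, -1.446944]] (det J = 4.439305).
Solving J·Δ = −F gives Δ = (-0.3492, -4.3888).
Then the next iterate is (p, q)₁ = (-0.8492, -1.8888).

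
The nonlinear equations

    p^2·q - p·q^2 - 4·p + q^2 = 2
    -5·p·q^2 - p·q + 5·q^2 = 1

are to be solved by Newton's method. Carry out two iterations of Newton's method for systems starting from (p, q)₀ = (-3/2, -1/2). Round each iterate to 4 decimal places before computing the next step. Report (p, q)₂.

At (-3/2, -1/2): F = (3.5000, 1.3750).
Jacobian J = [[2·p·q - q^2 - 4, p^2 - 2·p·q + 2·q], [-5·q^2 - q, -10·p·q - p + 10·q]].
At the point, J = [[-2.7500, -0.2500], [-0.7500, -11.0000]] (det J = 30.0625).
Solving J·Δ = −F gives Δ = (1.2692, 0.0385).
Then the next iterate is (p, q)₁ = (-0.2308, -0.4615).
Round to (-0.2308, -0.4615) and repeat: F = (-0.839245, 0.204179), J = [[-3.999954, -1.082760], [-0.603411, -5.449342]].
Δ = (-0.2268, 0.0626), so (p, q)₂ = (-0.4576, -0.3989).

(-0.4576, -0.3989)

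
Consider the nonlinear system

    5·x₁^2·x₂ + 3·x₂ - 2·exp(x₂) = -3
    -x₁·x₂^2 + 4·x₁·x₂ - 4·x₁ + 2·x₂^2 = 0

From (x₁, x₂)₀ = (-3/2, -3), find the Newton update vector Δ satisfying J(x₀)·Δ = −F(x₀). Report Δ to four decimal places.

(0.3374, 1.7431)

At (-3/2, -3): F = (-39.849574, 55.5000).
Jacobian J = [[10·x₁·x₂, 5·x₁^2 - 2·exp(x₂) + 3], [-x₂^2 + 4·x₂ - 4, -2·x₁·x₂ + 4·x₁ + 4·x₂]].
At the point, J = [[45.0000, 14.150426], [-25.0000, -27.0000]] (det J = -861.239353).
Solving J·Δ = −F gives Δ = (0.3374, 1.7431).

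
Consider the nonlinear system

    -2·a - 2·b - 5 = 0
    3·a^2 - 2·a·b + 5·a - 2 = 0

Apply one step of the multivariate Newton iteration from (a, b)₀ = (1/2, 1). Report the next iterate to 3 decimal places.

At (1/2, 1): F = (-8.000, 0.250).
Jacobian J = [[-2, -2], [6·a - 2·b + 5, -2·a]].
At the point, J = [[-2.000, -2.000], [6.000, -1.000]] (det J = 14.000).
Solving J·Δ = −F gives Δ = (-0.607, -3.393).
Then the next iterate is (a, b)₁ = (-0.107, -2.393).

(-0.107, -2.393)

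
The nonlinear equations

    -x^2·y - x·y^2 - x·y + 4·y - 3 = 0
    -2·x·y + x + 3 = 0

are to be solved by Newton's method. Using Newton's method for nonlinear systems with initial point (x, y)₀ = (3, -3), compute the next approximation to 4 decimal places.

(1.5634, -0.6761)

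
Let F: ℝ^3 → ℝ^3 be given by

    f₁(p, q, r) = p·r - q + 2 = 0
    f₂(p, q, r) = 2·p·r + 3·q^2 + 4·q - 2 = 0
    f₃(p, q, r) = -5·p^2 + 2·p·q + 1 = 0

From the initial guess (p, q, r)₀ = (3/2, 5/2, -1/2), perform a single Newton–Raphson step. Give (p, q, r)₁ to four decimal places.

(0.8286, 1.1786, -0.7714)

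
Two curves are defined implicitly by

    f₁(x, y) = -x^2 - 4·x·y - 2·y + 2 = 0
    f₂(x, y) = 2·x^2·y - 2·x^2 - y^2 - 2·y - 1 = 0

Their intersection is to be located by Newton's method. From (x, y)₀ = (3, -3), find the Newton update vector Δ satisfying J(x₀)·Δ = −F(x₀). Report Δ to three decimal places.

At (3, -3): F = (35.000, -76.000).
Jacobian J = [[-2·x - 4·y, -4·x - 2], [4·x·y - 4·x, 2·x^2 - 2·y - 2]].
At the point, J = [[6.000, -14.000], [-48.000, 22.000]] (det J = -540.000).
Solving J·Δ = −F gives Δ = (-0.544, 2.267).

(-0.544, 2.267)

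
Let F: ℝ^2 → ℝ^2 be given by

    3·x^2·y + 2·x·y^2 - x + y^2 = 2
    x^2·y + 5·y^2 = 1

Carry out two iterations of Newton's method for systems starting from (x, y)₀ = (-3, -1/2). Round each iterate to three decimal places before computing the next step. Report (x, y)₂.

(-0.692, -0.349)

At (-3, -1/2): F = (-13.750, -4.250).
Jacobian J = [[6·x·y + 2·y^2 - 1, 3·x^2 + 4·x·y + 2·y], [2·x·y, x^2 + 10·y]].
At the point, J = [[8.500, 32.000], [3.000, 4.000]] (det J = -62.000).
Solving J·Δ = −F gives Δ = (1.306, 0.083).
Then the next iterate is (x, y)₁ = (-1.694, -0.417).
Round to (-1.694, -0.417) and repeat: F = (-4.31116, -1.32719), J = [[3.58617, 10.60050], [1.41280, -1.30036]].
Δ = (1.002, 0.068), so (x, y)₂ = (-0.692, -0.349).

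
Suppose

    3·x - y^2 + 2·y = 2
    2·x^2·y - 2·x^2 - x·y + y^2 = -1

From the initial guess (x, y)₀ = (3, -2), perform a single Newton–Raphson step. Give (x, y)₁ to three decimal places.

(1.958, -1.312)

At (3, -2): F = (-1.000, -43.000).
Jacobian J = [[3, -2·y + 2], [4·x·y - 4·x - y, 2·x^2 - x + 2·y]].
At the point, J = [[3.000, 6.000], [-34.000, 11.000]] (det J = 237.000).
Solving J·Δ = −F gives Δ = (-1.042, 0.688).
Then the next iterate is (x, y)₁ = (1.958, -1.312).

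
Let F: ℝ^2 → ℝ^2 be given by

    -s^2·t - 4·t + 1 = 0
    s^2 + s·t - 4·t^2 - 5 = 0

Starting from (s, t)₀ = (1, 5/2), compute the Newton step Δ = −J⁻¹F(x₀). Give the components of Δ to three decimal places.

(-0.732, -1.568)

At (1, 5/2): F = (-11.500, -26.500).
Jacobian J = [[-2·s·t, -s^2 - 4], [2·s + t, s - 8·t]].
At the point, J = [[-5.000, -5.000], [4.500, -19.000]] (det J = 117.500).
Solving J·Δ = −F gives Δ = (-0.732, -1.568).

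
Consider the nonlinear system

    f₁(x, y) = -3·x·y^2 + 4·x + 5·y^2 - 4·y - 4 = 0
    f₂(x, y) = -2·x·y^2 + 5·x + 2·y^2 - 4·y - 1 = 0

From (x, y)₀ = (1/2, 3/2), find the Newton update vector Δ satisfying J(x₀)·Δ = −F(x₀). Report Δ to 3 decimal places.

(29.500, 12.500)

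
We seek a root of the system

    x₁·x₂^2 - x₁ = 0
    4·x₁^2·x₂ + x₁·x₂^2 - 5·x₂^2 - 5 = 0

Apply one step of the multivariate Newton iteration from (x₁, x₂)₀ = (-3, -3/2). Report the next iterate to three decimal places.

At (-3, -3/2): F = (-3.750, -77.000).
Jacobian J = [[x₂^2 - 1, 2·x₁·x₂], [8·x₁·x₂ + x₂^2, 4·x₁^2 + 2·x₁·x₂ - 10·x₂]].
At the point, J = [[1.250, 9.000], [38.250, 60.000]] (det J = -269.250).
Solving J·Δ = −F gives Δ = (1.738, 0.175).
Then the next iterate is (x₁, x₂)₁ = (-1.262, -1.325).

(-1.262, -1.325)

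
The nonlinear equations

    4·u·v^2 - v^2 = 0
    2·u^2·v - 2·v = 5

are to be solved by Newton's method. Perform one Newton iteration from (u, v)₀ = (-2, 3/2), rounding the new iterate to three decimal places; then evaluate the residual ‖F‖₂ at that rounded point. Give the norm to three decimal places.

4.952

At (-2, 3/2): F = (-20.250, 4.000).
Jacobian J = [[4·v^2, 8·u·v - 2·v], [4·u·v, 2·u^2 - 2]].
At the point, J = [[9.000, -27.000], [-12.000, 6.000]] (det J = -270.000).
Solving J·Δ = −F gives Δ = (-0.050, -0.767).
Then the next iterate is (u, v)₁ = (-2.050, 0.733).
Re-evaluating at (-2.050, 0.733): F = (-4.94306, -0.30514), so ‖F‖₂ = 4.952.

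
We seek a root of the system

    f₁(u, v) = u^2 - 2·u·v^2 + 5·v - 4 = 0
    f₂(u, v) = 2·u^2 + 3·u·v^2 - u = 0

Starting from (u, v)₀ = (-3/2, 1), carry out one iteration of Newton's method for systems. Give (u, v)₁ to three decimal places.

(-0.683, 0.803)

At (-3/2, 1): F = (6.250, 1.500).
Jacobian J = [[2·u - 2·v^2, -4·u·v + 5], [4·u + 3·v^2 - 1, 6·u·v]].
At the point, J = [[-5.000, 11.000], [-4.000, -9.000]] (det J = 89.000).
Solving J·Δ = −F gives Δ = (0.817, -0.197).
Then the next iterate is (u, v)₁ = (-0.683, 0.803).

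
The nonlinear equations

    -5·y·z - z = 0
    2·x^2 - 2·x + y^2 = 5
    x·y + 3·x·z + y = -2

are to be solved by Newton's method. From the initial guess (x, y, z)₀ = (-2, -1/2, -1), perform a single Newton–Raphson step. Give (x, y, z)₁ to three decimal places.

(-1.275, -0.498, -0.006)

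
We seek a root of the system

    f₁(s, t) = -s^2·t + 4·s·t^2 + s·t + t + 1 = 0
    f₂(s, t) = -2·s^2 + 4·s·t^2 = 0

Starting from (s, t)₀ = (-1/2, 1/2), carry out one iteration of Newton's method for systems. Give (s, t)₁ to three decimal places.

(1.900, 3.600)

At (-1/2, 1/2): F = (0.625, -1.000).
Jacobian J = [[-2·s·t + 4·t^2 + t, -s^2 + 8·s·t + s + 1], [-4·s + 4·t^2, 8·s·t]].
At the point, J = [[2.000, -1.750], [3.000, -2.000]] (det J = 1.250).
Solving J·Δ = −F gives Δ = (2.400, 3.100).
Then the next iterate is (s, t)₁ = (1.900, 3.600).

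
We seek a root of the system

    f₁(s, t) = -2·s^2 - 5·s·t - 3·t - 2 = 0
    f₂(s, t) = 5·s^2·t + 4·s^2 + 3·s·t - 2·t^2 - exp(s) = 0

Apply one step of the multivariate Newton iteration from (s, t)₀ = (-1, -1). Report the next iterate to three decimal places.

At (-1, -1): F = (-6.000, -0.36788).
Jacobian J = [[-4·s - 5·t, -5·s - 3], [10·s·t + 8·s + 3·t - exp(s), 5·s^2 + 3·s - 4·t]].
At the point, J = [[9.000, 2.000], [-1.36788, 6.000]] (det J = 56.73576).
Solving J·Δ = −F gives Δ = (0.622, 0.203).
Then the next iterate is (s, t)₁ = (-0.378, -0.797).

(-0.378, -0.797)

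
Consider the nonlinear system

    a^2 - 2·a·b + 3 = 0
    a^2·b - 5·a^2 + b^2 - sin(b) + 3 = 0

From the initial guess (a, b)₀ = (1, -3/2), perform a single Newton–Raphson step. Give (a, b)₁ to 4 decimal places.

At (1, -3/2): F = (7.0000, -0.252505).
Jacobian J = [[2·a - 2·b, -2·a], [2·a·b - 10·a, a^2 + 2·b - cos(b)]].
At the point, J = [[5.0000, -2.0000], [-13.0000, -2.070737]] (det J = -36.353686).
Solving J·Δ = −F gives Δ = (-0.4126, 2.4685).
Then the next iterate is (a, b)₁ = (0.5874, 0.9685).

(0.5874, 0.9685)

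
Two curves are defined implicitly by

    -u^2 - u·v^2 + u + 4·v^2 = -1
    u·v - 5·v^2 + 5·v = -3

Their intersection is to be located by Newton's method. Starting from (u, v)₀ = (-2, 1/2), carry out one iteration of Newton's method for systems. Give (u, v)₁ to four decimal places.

(-3.0000, 1.8750)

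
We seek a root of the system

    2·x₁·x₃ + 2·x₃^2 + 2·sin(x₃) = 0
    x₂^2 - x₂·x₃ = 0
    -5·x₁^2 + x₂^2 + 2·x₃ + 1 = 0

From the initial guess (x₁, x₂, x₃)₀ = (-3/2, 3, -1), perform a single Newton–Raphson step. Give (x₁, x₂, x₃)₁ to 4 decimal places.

(-0.6844, 1.4078, -0.7152)

At (-3/2, 3, -1): F = (3.317058, 12.0000, -3.2500).
Jacobian J = [[2·x₃, 0, 2·x₁ + 4·x₃ + 2·cos(x₃)], [0, 2·x₂ - x₃, -x₂], [-10·x₁, 2·x₂, 2]].
At the point, J = [[-2.0000, 0.0000, -5.919395], [0.0000, 7.0000, -3.0000], [15.0000, 6.0000, 2.0000]] (det J = 557.536516).
Solving J·Δ = −F gives Δ = (0.8156, -1.5922, 0.2848).
Then the next iterate is (x₁, x₂, x₃)₁ = (-0.6844, 1.4078, -0.7152).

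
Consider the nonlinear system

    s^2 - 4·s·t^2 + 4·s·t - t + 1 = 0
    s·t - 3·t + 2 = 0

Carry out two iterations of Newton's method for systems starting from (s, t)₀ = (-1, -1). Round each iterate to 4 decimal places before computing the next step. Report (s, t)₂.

(-1.6671, 0.4720)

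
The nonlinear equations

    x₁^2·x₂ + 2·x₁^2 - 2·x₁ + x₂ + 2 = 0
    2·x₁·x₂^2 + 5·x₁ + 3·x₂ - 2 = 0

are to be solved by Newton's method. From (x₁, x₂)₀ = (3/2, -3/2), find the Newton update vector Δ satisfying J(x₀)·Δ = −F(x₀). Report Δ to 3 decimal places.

(-0.608, 0.330)

At (3/2, -3/2): F = (-1.375, 7.750).
Jacobian J = [[2·x₁·x₂ + 4·x₁ - 2, x₁^2 + 1], [2·x₂^2 + 5, 4·x₁·x₂ + 3]].
At the point, J = [[-0.500, 3.250], [9.500, -6.000]] (det J = -27.875).
Solving J·Δ = −F gives Δ = (-0.608, 0.330).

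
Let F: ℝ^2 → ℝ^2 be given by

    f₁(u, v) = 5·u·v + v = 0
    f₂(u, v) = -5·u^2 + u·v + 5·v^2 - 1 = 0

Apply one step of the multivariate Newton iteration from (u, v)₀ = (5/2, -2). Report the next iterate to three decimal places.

At (5/2, -2): F = (-27.000, -17.250).
Jacobian J = [[5·v, 5·u + 1], [-10·u + v, u + 10·v]].
At the point, J = [[-10.000, 13.500], [-27.000, -17.500]] (det J = 539.500).
Solving J·Δ = −F gives Δ = (-1.307, 1.032).
Then the next iterate is (u, v)₁ = (1.193, -0.968).

(1.193, -0.968)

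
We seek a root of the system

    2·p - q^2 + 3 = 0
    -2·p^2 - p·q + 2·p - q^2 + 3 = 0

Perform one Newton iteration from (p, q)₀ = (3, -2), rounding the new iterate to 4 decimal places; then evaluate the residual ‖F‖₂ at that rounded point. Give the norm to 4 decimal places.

At (3, -2): F = (5.0000, -7.0000).
Jacobian J = [[2, -2·q], [-4·p - q + 2, -p - 2·q]].
At the point, J = [[2.0000, 4.0000], [-8.0000, 1.0000]] (det J = 34.0000).
Solving J·Δ = −F gives Δ = (-0.9706, -0.7647).
Then the next iterate is (p, q)₁ = (2.0294, -2.7647).
Re-evaluating at (2.0294, -2.7647): F = (-0.584766, -3.211013), so ‖F‖₂ = 3.2638.

3.2638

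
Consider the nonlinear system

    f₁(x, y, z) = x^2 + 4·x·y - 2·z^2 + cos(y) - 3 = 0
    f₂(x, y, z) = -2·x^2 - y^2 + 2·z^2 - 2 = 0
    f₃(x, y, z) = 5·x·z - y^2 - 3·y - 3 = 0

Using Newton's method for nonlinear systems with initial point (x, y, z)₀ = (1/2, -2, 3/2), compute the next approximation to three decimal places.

(0.197, -0.417, 0.677)

At (1/2, -2, 3/2): F = (-11.66615, -2.000, 2.750).
Jacobian J = [[2·x + 4·y, 4·x - sin(y), -4·z], [-4·x, -2·y, 4·z], [5·z, -2·y - 3, 5·x]].
At the point, J = [[-7.000, 2.90930, -6.000], [-2.000, 4.000, 6.000], [7.500, 1.000, 2.500]] (det J = 309.46487).
Solving J·Δ = −F gives Δ = (-0.303, 1.583, -0.823).
Then the next iterate is (x, y, z)₁ = (0.197, -0.417, 0.677).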